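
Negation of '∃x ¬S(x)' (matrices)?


Original: ∃x ¬S(x)
Rule: ¬∀→∃, ¬∃→∀, negate predicate.
Negation: ∀x S(x)

∀x S(x)


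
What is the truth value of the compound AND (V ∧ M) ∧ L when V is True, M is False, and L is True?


V = True, M = False, L = True
Step 1: V ∧ M = True AND False = False
Step 2: False ∧ L = False AND True = False
AND is true only when ALL operands are true.

False


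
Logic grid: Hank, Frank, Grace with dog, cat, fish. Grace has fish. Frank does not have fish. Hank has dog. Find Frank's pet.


From clues:
  Grace → fish
  Hank → dog
By elimination, Frank gets the remaining.

cat


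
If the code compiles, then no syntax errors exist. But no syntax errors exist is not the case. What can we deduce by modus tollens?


Modus tollens: P → Q, ¬Q ⊢ ¬P
P: the code compiles
Q: no syntax errors exist
We have P → Q and Q is false.
By modus tollens, P must be false.

It is not the case that the code compiles


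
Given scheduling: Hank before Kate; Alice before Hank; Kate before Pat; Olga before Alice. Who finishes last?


Constraints: Hank before Kate; Alice before Hank; Kate before Pat; Olga before Alice
The last task can have nothing scheduled after it, so it must never appear on the left of a 'before'.
Tasks appearing before some other task: Hank, Alice, Kate, Olga.
The only task not in that list is Pat → it is last.

Pat


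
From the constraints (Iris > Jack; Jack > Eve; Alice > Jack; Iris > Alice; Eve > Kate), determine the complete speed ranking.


Constraints: Iris > Jack; Jack > Eve; Alice > Jack; Iris > Alice; Eve > Kate
Method: at each step, the next-highest is the one remaining person who never appears on the smaller side of a constraint between remaining people.
  Step 1: remaining {Alice, Eve, Iris, Jack, Kate}; on the smaller side: {Alice, Eve, Jack, Kate} → Iris is next (Iris > Jack; Iris > Alice).
  Step 2: remaining {Alice, Eve, Jack, Kate}; on the smaller side: {Eve, Jack, Kate} → Alice is next (Alice > Jack).
  Step 3: remaining {Eve, Jack, Kate}; on the smaller side: {Eve, Kate} → Jack is next (Jack > Eve).
  Step 4: remaining {Eve, Kate}; on the smaller side: {Kate} → Eve is next (Eve > Kate).
  Step 5: only Kate remains → lowest.
Final ranking (highest to lowest):

Iris > Alice > Jack > Eve > Kate


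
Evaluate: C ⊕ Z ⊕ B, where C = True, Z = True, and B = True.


C = True, Z = True, B = True
Step 1: C ⊕ Z = True XOR True = False
Step 2: False ⊕ B = False XOR True = True
XOR is true when an odd number of operands are true.

True


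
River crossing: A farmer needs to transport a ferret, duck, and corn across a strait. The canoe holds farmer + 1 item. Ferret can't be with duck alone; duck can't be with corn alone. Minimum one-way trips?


1. farmer+duck → 2. farmer ← 3. farmer+ferret → 4. farmer+duck ← 5. farmer+corn → 6. farmer ← 7. farmer+duck →
Minimum trips = 7

7


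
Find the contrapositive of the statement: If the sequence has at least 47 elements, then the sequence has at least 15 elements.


Original: If the sequence has at least 47 elements, then the sequence has at least 15 elements
Contrapositive: If ¬Q, then ¬P
Negate Q: not (the sequence has at least 15 elements)
Negate P: not (the sequence has at least 47 elements)

If not (the sequence has at least 15 elements), then not (the sequence has at least 47 elements).


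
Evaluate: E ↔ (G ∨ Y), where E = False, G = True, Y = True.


E = False, G = True, Y = True
Step 1: G ∨ Y = True OR True = True
Step 2: E ↔ (True): true when both sides have same truth value.
Result: False ↔ True = False

False


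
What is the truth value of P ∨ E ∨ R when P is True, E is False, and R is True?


P = True, E = False, R = True
Step 1: P ∨ E = True OR False = True
Step 2: True ∨ R = True OR True = True
OR is true when at least one operand is true.

True


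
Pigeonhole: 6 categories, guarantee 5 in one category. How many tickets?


Pigeonhole: to guarantee k in one of n categories, need (k-1)×n + 1.
k = 5, n = 6
Minimum = (5-1) × 6 + 1 = 4 × 6 + 1

25


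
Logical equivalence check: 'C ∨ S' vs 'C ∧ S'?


Expression 1: C ∨ S
Expression 2: C ∧ S
Truth table (C S | Expr1 Expr2):
  T T |   T     T
  T F |   T     F   ← differ
  F T |   T     F   ← differ
  F F |   F     F
Counterexample: C=T, S=F gives Expr1 = T but Expr2 = F, so the expressions are NOT logically equivalent.

No


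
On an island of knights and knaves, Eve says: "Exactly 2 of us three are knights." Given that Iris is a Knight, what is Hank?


Eve claims exactly 2 knights among Eve, Iris, Hank.
Given: Iris is a Knight.

Case 1: Eve is a Knight (tells truth)
  Then exactly 2 of the three are knights.
  Counting Eve, Iris: 2 knight(s) so far. Need 0 more → Hank = Knave.
Case 2: Eve is a Knave (lies)
  Then the count is NOT 2.
  If Hank = Knight, count = 2 = 2 → claim would be true, contradicts lie.
  If Hank = Knave, count = 1 ≠ 2 → lie confirmed ✓

Hank is a Knave.

Knave


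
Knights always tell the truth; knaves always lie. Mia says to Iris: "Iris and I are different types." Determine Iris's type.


Mia says: "Iris and I are different types."
Case 1: Mia is a Knight (truth-teller)
  Statement is true → they ARE different → Iris is a Knave
Case 2: Mia is a Knave (liar)
  Statement is false → they are NOT different → Iris is a Knave
In both cases, Iris is a Knave.

Knave


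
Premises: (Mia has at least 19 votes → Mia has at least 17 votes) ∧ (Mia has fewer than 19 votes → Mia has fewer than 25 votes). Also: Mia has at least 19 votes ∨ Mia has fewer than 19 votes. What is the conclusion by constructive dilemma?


Constructive dilemma: (P → Q) ∧ (R → S), P ∨ R ⊢ Q ∨ S
Premise 1: Mia has at least 19 votes → Mia has at least 17 votes
Premise 2: Mia has fewer than 19 votes → Mia has fewer than 25 votes
Premise 3: Mia has at least 19 votes ∨ Mia has fewer than 19 votes
Case 1: Assuming Mia has at least 19 votes, then by Premise 1, Mia has at least 17 votes.
Case 2: Assuming Mia has fewer than 19 votes, then by Premise 2, Mia has fewer than 25 votes.
Since one of Mia has at least 19 votes or Mia has fewer than 19 votes must hold, we get Mia has at least 17 votes or Mia has fewer than 25 votes.

Mia has at least 17 votes or Mia has fewer than 25 votes.


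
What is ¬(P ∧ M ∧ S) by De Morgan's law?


De Morgan's law: ¬(P ∧ Q ∧ R) ≡ ¬P ∨ ¬Q ∨ ¬R
¬(P ∧ M ∧ S) = ¬P ∨ ¬M ∨ ¬S

¬P ∨ ¬M ∨ ¬S


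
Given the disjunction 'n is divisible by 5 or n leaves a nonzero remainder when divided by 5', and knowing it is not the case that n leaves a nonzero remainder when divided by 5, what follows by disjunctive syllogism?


Disjunctive syllogism: P ∨ Q, ¬P ⊢ Q
Disjunction: n is divisible by 5 ∨ n leaves a nonzero remainder when divided by 5
We know it is not the case that n leaves a nonzero remainder when divided by 5.
By disjunctive syllogism, the other disjunct must be true.

n is divisible by 5


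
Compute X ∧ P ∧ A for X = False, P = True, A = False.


X = False, P = True, A = False
Step 1: X ∧ P = False AND True = False
Step 2: (False) ∧ A = (False) AND False = False
AND is true only when ALL operands are true.

False


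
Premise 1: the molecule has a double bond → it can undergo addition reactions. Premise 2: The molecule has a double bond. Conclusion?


Modus ponens: P → Q, P ⊢ Q
P: the molecule has a double bond
Q: it can undergo addition reactions
We have P → Q and P is true.
By modus ponens, Q must be true.

It can undergo addition reactions


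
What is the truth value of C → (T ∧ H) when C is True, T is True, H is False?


C = True, T = True, H = False
Step 1: T ∧ H = True AND False = False
Step 2: C → (False): false only when C=True and consequent=False.
Result: False

False


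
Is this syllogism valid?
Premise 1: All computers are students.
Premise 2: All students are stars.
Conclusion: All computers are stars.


Premise 1: All computers are students.
Premise 2: All students are stars.
Conclusion: All computers are stars.
Barbara syllogism (AAA-1): All A are B, All B are C → All A are C.
Middle term (students) distributed in premise 2.

Valid


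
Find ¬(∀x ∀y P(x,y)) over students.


Original: ∀x ∀y P(x,y)
Rule: ¬∀→∃, ¬∃→∀, negate predicate.
Negation: ∃x ∃y ¬P(x,y)

∃x ∃y ¬P(x,y)


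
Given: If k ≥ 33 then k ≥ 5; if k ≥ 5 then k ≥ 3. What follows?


Hypothetical syllogism: P → Q, Q → R ⊢ P → R
Premise 1: k ≥ 33 → k ≥ 5
Premise 2: k ≥ 5 → k ≥ 3
Chain the implications: the middle term (k ≥ 5) links the two.
Conclusion: If k ≥ 33, then k ≥ 3.

If k ≥ 33, then k ≥ 3.


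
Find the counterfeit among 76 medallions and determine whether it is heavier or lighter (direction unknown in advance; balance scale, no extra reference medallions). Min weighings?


Let n = 76. 152 possibilities (n medallions × lighter/heavier); each weighing has 3 outcomes.
Bound for k weighings: say the first weighing puts j medallions on each pan. If it tips, the 2j weighed medallions remain suspects (each with a known direction) and k-1 weighings give 3^(k-1) outcomes; 3^(k-1) is odd, so 2j ≤ 3^(k-1) - 1. If it balances, the n - 2j unweighed medallions remain with direction unknown: 2(n - 2j) ≤ 3^(k-1) - 1 by the same parity argument. Adding, n ≤ (3^(k-1) - 1) + (3^(k-1) - 1)/2 = (3^k - 3)/2, and the classical three-group strategy achieves this (3 medallions in 2 weighings, 12 in 3, 39 in 4, 120 in 5).
So we need the smallest k with (3^k - 3)/2 ≥ 76.
k = 4: (3^4 - 3)/2 = 39 < 76 ✗
k = 5: (3^5 - 3)/2 = 120 ≥ 76 ✓

5


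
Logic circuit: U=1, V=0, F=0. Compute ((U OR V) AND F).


U OR V = 1|0 = 1
1 AND 0 = 0

0


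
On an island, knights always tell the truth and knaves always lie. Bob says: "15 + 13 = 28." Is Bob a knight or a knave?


Statement: "15 + 13 = 28."
Actual: 15 + 13 = 28
Claimed: 28
Statement is TRUE → Bob tells the truth → Knight

Knight


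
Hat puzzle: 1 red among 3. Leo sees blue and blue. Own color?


Total red = 1, seen red = 0
Own red = 1 - 0 = 1
Leo's hat is red.

red


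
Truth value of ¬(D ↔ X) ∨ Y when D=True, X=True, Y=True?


D = True, X = True, Y = True
Expression: ¬(D ↔ X) ∨ Y
Step 1: D ↔ X = (True iff True) = True
Step 2: ¬(D ↔ X) = NOT True = False
Step 3: (False) ∨ Y = False OR True = True

True


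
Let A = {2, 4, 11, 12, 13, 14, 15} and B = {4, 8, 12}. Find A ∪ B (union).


A = {2, 4, 11, 12, 13, 14, 15}
B = {4, 8, 12}
Operation: union
All elements combined: 2, 4, 8, 11, 12, 13, 14, 15

{2, 4, 8, 11, 12, 13, 14, 15}


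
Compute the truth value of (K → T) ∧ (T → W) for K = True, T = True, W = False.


K = True, T = True, W = False
Step 1: K → T is false only when K=True and T=False. Result: True
Step 2: T → W is false only when T=True and W=False. Result: False
Step 3: True ∧ False = False

False


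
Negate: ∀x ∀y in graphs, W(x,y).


Original: ∀x ∀y W(x,y)
Rule: ¬∀→∃, ¬∃→∀, negate predicate.
Negation: ∃x ∃y ¬W(x,y)

∃x ∃y ¬W(x,y)


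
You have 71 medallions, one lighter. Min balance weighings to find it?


Each weighing has 3 outcomes (left heavy / balance / right heavy), so k weighings distinguish at most 3^k cases; splitting into three near-equal groups achieves this.
Need 3^k ≥ 71: 3^3 = 27 < 71 ≤ 3^4 = 81
k = ⌈log₃(71)⌉ = 4

4


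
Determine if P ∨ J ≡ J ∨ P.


Expression 1: P ∨ J
Expression 2: J ∨ P
Truth table (P J | Expr1 Expr2):
  T T |   T     T
  T F |   T     T
  F T |   T     T
  F F |   F     F
All 4 rows agree, so the expressions are logically equivalent.

Yes


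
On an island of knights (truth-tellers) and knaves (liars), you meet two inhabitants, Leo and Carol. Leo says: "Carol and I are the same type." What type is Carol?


Leo says: "Carol and I are the same type."
Case 1: Leo is a Knight (truth-teller)
  Statement is true → they ARE the same → Carol is also a Knight
Case 2: Leo is a Knave (liar)
  Statement is false → they are NOT the same → Carol is a Knight
In both cases, Carol is a Knight.

Knight


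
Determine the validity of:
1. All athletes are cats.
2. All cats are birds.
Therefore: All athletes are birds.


Premise 1: All athletes are cats.
Premise 2: All cats are birds.
Conclusion: All athletes are birds.
Barbara syllogism (AAA-1): All A are B, All B are C → All A are C.
Middle term (cats) distributed in premise 2.

Valid


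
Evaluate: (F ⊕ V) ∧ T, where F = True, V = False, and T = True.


F = True, V = False, T = True
Step 1: F ⊕ V = True XOR False = True
Step 2: True ∧ T = True AND True = True
XOR true when exactly one of F,V is true; then AND with T.

True


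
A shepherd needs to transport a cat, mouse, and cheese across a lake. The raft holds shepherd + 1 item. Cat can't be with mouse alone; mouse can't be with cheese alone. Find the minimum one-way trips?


1. shepherd+mouse → 2. shepherd ← 3. shepherd+cat → 4. shepherd+mouse ← 5. shepherd+cheese → 6. shepherd ← 7. shepherd+mouse →
Minimum trips = 7

7


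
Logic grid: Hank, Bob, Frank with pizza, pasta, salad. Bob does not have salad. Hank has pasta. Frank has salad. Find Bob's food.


From clues:
  Frank → salad
  Hank → pasta
By elimination, Bob gets the remaining.

pizza


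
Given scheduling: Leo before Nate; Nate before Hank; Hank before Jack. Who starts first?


Constraints: Leo before Nate; Nate before Hank; Hank before Jack
The first task can have nothing scheduled before it, so it must never appear on the right of a 'before'.
Tasks appearing after some 'before': Nate, Hank, Jack.
The only task not in that list is Leo → it is first.

Leo


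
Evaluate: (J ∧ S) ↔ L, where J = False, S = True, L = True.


J = False, S = True, L = True
Step 1: J ∧ S = False AND True = False
Step 2: (False) ↔ L: true when both sides have same truth value.
Result: False ↔ True = False

False


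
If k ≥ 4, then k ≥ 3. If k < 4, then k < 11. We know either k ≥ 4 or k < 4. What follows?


Constructive dilemma: (P → Q) ∧ (R → S), P ∨ R ⊢ Q ∨ S
Premise 1: k ≥ 4 → k ≥ 3
Premise 2: k < 4 → k < 11
Premise 3: k ≥ 4 ∨ k < 4
Case 1: Assuming k ≥ 4, then by Premise 1, k ≥ 3.
Case 2: Assuming k < 4, then by Premise 2, k < 11.
Since one of k ≥ 4 or k < 4 must hold, we get k ≥ 3 or k < 11.

k ≥ 3 or k < 11.


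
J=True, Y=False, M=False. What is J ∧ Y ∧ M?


J = True, Y = False, M = False
Expression: J ∧ Y ∧ M
Step 1: J ∧ Y = True AND False = False
Step 2: (False) ∧ M = False AND False = False

False


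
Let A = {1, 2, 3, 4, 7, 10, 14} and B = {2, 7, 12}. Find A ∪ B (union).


A = {1, 2, 3, 4, 7, 10, 14}
B = {2, 7, 12}
Operation: union
All elements combined: 1, 2, 3, 4, 7, 10, 12, 14

{1, 2, 3, 4, 7, 10, 12, 14}


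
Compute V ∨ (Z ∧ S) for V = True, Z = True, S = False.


V = True, Z = True, S = False
Step 1: Z ∧ S = True AND False = False
Step 2: V ∨ False = True OR False = True
AND evaluated first (higher precedence); then OR applied.

True


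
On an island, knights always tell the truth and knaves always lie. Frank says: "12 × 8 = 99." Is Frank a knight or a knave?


Statement: "12 × 8 = 99."
Actual: 12 × 8 = 96
Claimed: 99
Statement is FALSE → Frank lies → Knave

Knave


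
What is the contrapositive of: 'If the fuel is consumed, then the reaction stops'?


Original: If the fuel is consumed, then the reaction stops
Contrapositive: If ¬Q, then ¬P
Negate Q: not (the reaction stops)
Negate P: not (the fuel is consumed)

If not (the reaction stops), then not (the fuel is consumed).


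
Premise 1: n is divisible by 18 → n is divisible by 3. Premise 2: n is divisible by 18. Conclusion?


Modus ponens: P → Q, P ⊢ Q
P: n is divisible by 18
Q: n is divisible by 3
We have P → Q and P is true.
By modus ponens, Q must be true.

n is divisible by 3


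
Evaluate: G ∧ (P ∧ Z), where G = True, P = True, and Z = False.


G = True, P = True, Z = False
Step 1: P ∧ Z = True AND False = False
Step 2: G ∧ False = True AND False = False
AND is true only when ALL operands are true.

False


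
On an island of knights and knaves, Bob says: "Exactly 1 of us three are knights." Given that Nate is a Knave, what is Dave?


Bob claims exactly 1 knights among Bob, Nate, Dave.
Given: Nate is a Knave.

Case 1: Bob is a Knight (tells truth)
  Then exactly 1 of the three are knights.
  Counting Bob, Nate: 1 knight(s) so far. Need 0 more → Dave = Knave.
Case 2: Bob is a Knave (lies)
  Then the count is NOT 1.
  If Dave = Knight, count = 1 = 1 → claim would be true, contradicts lie.
  If Dave = Knave, count = 0 ≠ 1 → lie confirmed ✓

Dave is a Knave.

Knave


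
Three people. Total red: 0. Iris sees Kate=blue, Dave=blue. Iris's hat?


Total red = 0, seen red = 0
Own red = 0 - 0 = 0
Iris's hat is blue.

blue


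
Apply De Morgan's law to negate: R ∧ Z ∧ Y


De Morgan's law: ¬(P ∧ Q ∧ R) ≡ ¬P ∨ ¬Q ∨ ¬R
¬(R ∧ Z ∧ Y) = ¬R ∨ ¬Z ∨ ¬Y

¬R ∨ ¬Z ∨ ¬Y


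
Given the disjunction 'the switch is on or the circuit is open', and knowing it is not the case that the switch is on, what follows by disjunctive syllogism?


Disjunctive syllogism: P ∨ Q, ¬P ⊢ Q
Disjunction: the switch is on ∨ the circuit is open
We know it is not the case that the switch is on.
By disjunctive syllogism, the other disjunct must be true.

The circuit is open


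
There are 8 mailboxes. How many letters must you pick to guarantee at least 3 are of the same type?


Pigeonhole: to guarantee k in one of n categories, need (k-1)×n + 1.
k = 3, n = 8
Minimum = (3-1) × 8 + 1 = 2 × 8 + 1

17


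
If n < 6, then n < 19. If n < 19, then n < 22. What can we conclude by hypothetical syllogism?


Hypothetical syllogism: P → Q, Q → R ⊢ P → R
Premise 1: n < 6 → n < 19
Premise 2: n < 19 → n < 22
Chain the implications: the middle term (n < 19) links the two.
Conclusion: If n < 6, then n < 22.

If n < 6, then n < 22.


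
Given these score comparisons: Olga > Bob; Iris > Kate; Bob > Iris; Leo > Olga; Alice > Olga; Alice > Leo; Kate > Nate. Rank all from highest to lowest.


Constraints: Olga > Bob; Iris > Kate; Bob > Iris; Leo > Olga; Alice > Olga; Alice > Leo; Kate > Nate
Method: at each step, the next-highest is the one remaining person who never appears on the smaller side of a constraint between remaining people.
  Step 1: remaining {Kate, Alice, Olga, Leo, Nate, Bob, Iris}; on the smaller side: {Kate, Olga, Leo, Nate, Bob, Iris} → Alice is next (Alice > Olga; Alice > Leo).
  Step 2: remaining {Kate, Olga, Leo, Nate, Bob, Iris}; on the smaller side: {Kate, Olga, Nate, Bob, Iris} → Leo is next (Leo > Olga).
  Step 3: remaining {Kate, Olga, Nate, Bob, Iris}; on the smaller side: {Kate, Nate, Bob, Iris} → Olga is next (Olga > Bob).
  Step 4: remaining {Kate, Nate, Bob, Iris}; on the smaller side: {Kate, Nate, Iris} → Bob is next (Bob > Iris).
  Step 5: remaining {Kate, Nate, Iris}; on the smaller side: {Kate, Nate} → Iris is next (Iris > Kate).
  Step 6: remaining {Kate, Nate}; on the smaller side: {Nate} → Kate is next (Kate > Nate).
  Step 7: only Nate remains → lowest.
Final ranking (highest to lowest):

Alice > Leo > Olga > Bob > Iris > Kate > Nate


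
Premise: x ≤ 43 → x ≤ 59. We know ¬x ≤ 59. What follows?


Modus tollens: P → Q, ¬Q ⊢ ¬P
P: x ≤ 43
Q: x ≤ 59
We have P → Q and Q is false.
By modus tollens, P must be false.

It is not the case that x ≤ 43


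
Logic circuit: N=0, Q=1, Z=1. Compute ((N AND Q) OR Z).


N AND Q = 0&1 = 0
0 OR 1 = 1

1


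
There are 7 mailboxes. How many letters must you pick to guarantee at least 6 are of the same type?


Pigeonhole: to guarantee k in one of n categories, need (k-1)×n + 1.
k = 6, n = 7
Minimum = (6-1) × 7 + 1 = 5 × 7 + 1

36


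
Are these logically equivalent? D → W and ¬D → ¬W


Expression 1: D → W
Expression 2: ¬D → ¬W
Truth table (D W | Expr1 Expr2):
  T T |   T     T
  T F |   F     T   ← differ
  F T |   T     F   ← differ
  F F |   T     T
Counterexample: D=T, W=F gives Expr1 = F but Expr2 = T, so the expressions are NOT logically equivalent.

No


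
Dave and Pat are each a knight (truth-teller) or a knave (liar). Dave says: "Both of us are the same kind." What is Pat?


Dave says: "Both of us are the same kind."
Case 1: Dave is a Knight (truth-teller)
  Statement is true → they ARE the same → Pat is also a Knight
Case 2: Dave is a Knave (liar)
  Statement is false → they are NOT the same → Pat is a Knight
In both cases, Pat is a Knight.

Knight


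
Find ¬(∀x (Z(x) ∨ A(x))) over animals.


Original: ∀x (Z(x) ∨ A(x))
Rule: ¬∀→∃, ¬∃→∀, negate predicate.
Negation: ∃x (¬Z(x) ∧ ¬A(x))

∃x (¬Z(x) ∧ ¬A(x))


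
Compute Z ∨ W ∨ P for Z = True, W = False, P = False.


Z = True, W = False, P = False
Step 1: Z ∨ W = True OR False = True
Step 2: True ∨ P = True OR False = True
OR is true when at least one operand is true.

True


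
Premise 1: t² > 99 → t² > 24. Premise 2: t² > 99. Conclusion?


Modus ponens: P → Q, P ⊢ Q
P: t² > 99
Q: t² > 24
We have P → Q and P is true.
By modus ponens, Q must be true.

t² > 24


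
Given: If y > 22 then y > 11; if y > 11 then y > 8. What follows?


Hypothetical syllogism: P → Q, Q → R ⊢ P → R
Premise 1: y > 22 → y > 11
Premise 2: y > 11 → y > 8
Chain the implications: the middle term (y > 11) links the two.
Conclusion: If y > 22, then y > 8.

If y > 22, then y > 8.


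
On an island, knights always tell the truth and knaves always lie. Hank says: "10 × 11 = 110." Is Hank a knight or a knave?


Statement: "10 × 11 = 110."
Actual: 10 × 11 = 110
Claimed: 110
Statement is TRUE → Hank tells the truth → Knight

Knight


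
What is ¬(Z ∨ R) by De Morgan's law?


De Morgan's law: ¬(P ∨ Q) ≡ ¬P ∧ ¬Q
¬(Z ∨ R) = ¬Z ∧ ¬R

¬Z ∧ ¬R


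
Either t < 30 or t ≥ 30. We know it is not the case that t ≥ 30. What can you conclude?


Disjunctive syllogism: P ∨ Q, ¬P ⊢ Q
Disjunction: t < 30 ∨ t ≥ 30
We know it is not the case that t ≥ 30.
By disjunctive syllogism, the other disjunct must be true.

t < 30


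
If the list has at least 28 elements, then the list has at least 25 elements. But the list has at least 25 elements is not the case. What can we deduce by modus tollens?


Modus tollens: P → Q, ¬Q ⊢ ¬P
P: the list has at least 28 elements
Q: the list has at least 25 elements
We have P → Q and Q is false.
By modus tollens, P must be false.

It is not the case that the list has at least 28 elements


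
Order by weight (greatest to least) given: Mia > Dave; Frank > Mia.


Constraints: Mia > Dave; Frank > Mia
Method: at each step, the next-highest is the one remaining person who never appears on the smaller side of a constraint between remaining people.
  Step 1: remaining {Mia, Frank, Dave}; on the smaller side: {Mia, Dave} → Frank is next (Frank > Mia).
  Step 2: remaining {Mia, Dave}; on the smaller side: {Dave} → Mia is next (Mia > Dave).
  Step 3: only Dave remains → lowest.
Final ranking (highest to lowest):

Frank > Mia > Dave


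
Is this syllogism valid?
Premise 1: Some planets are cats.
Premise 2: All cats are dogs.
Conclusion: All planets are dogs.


Premise 1: Some planets are cats.
Premise 2: All cats are dogs.
Conclusion: All planets are dogs.
Fallacy: illicit minor. The minor term (planets) is distributed in the conclusion ('All planets ...') but undistributed in its premise ('Some planets are cats' doesn't cover all planets).
Only 'Some planets are dogs' follows, not 'All'.

Invalid


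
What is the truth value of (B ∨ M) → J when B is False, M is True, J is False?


B = False, M = True, J = False
Step 1: B ∨ M = False OR True = True
Step 2: (True) → J: false only when antecedent=True and J=False.
Result: False

False


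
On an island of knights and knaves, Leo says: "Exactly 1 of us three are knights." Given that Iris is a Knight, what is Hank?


Leo claims exactly 1 knights among Leo, Iris, Hank.
Given: Iris is a Knight.

Case 1: Leo is a Knight (tells truth)
  Then exactly 1 of the three are knights.
  Counting Leo, Iris: 2 knight(s) so far. Need -1 more → impossible.
Case 2: Leo is a Knave (lies)
  Then the count is NOT 1.
  If Hank = Knave, count = 1 = 1 → claim would be true, contradicts lie.
  If Hank = Knight, count = 2 ≠ 1 → lie confirmed ✓

Hank is a Knight.

Knight


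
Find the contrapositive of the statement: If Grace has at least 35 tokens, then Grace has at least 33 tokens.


Original: If Grace has at least 35 tokens, then Grace has at least 33 tokens
Contrapositive: If ¬Q, then ¬P
Negate Q: not (Grace has at least 33 tokens)
Negate P: not (Grace has at least 35 tokens)

If not (Grace has at least 33 tokens), then not (Grace has at least 35 tokens).


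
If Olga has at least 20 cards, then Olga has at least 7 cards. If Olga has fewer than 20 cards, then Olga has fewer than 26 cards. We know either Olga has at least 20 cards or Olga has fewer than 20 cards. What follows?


Constructive dilemma: (P → Q) ∧ (R → S), P ∨ R ⊢ Q ∨ S
Premise 1: Olga has at least 20 cards → Olga has at least 7 cards
Premise 2: Olga has fewer than 20 cards → Olga has fewer than 26 cards
Premise 3: Olga has at least 20 cards ∨ Olga has fewer than 20 cards
Case 1: Assuming Olga has at least 20 cards, then by Premise 1, Olga has at least 7 cards.
Case 2: Assuming Olga has fewer than 20 cards, then by Premise 2, Olga has fewer than 26 cards.
Since one of Olga has at least 20 cards or Olga has fewer than 20 cards must hold, we get Olga has at least 7 cards or Olga has fewer than 26 cards.

Olga has at least 7 cards or Olga has fewer than 26 cards.


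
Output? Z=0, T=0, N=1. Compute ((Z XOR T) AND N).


Z XOR T = 0^0 = 0
0 AND 1 = 0

0


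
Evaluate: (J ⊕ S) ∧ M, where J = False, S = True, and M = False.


J = False, S = True, M = False
Step 1: J ⊕ S = False XOR True = True
Step 2: True ∧ M = True AND False = False
XOR true when exactly one of J,S is true; then AND with M.

False


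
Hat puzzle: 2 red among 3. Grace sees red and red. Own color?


Total red = 2, seen red = 2
Own red = 2 - 2 = 0
Grace's hat is blue.

blue


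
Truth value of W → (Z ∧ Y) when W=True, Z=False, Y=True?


W = True, Z = False, Y = True
Expression: W → (Z ∧ Y)
Step 1: Z ∧ Y = False AND True = False
Step 2: W → (False) = True → False = False

False


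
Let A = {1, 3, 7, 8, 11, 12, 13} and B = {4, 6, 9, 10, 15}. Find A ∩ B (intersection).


A = {1, 3, 7, 8, 11, 12, 13}
B = {4, 6, 9, 10, 15}
Operation: intersection
Elements in both: none

∅


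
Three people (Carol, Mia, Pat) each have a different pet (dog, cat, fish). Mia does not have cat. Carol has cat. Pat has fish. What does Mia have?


From clues:
  Pat → fish
  Carol → cat
By elimination, Mia gets the remaining.

dog


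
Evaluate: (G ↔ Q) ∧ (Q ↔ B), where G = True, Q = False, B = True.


G = True, Q = False, B = True
Step 1: G ↔ Q is true when G and Q have the same value. Result: False
Step 2: Q ↔ B is true when Q and B have the same value. Result: False
Step 3: False ∧ False = False

False


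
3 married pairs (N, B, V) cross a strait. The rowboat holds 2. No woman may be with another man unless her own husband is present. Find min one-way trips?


Label couples N, B, V (H = husband, W = wife).
Counting alone: 6 people, the rowboat carries 2 and someone must bring it back, so each round trip nets at most +1 on the far side until the last crossing → at least 9 trips. The jealousy constraint makes 9 impossible; the shortest valid schedule has 11:
1. WN+WB →  (far: WN,WB; near: HN,HB,HV,WV)
2. WN ←       (far: WB; near: HN,HB,HV,WN,WV)
3. WN+WV →  (far: WN,WB,WV; near: HN,HB,HV)
4. WN ←       (far: WB,WV; near: HN,HB,HV,WN)
5. HB+HV →  (far: HB,WB,HV,WV; near: HN,WN)
6. HB+WB ←  (far: HV,WV; near: HN,WN,HB,WB)
7. HN+HB →  (far: HN,HB,HV,WV; near: WN,WB)
8. WV ←       (far: HN,HB,HV; near: WN,WB,WV)
9. WN+WB →  (far: HN,WN,HB,WB,HV; near: WV)
10. HV ←      (far: HN,WN,HB,WB; near: HV,WV)
11. HV+WV → (far: all six; near: empty)
In every state each wife is either with her husband or with no other man.
Minimum trips = 11

11


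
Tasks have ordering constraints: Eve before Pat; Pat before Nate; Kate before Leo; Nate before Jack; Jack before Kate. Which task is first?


Constraints: Eve before Pat; Pat before Nate; Kate before Leo; Nate before Jack; Jack before Kate
The first task can have nothing scheduled before it, so it must never appear on the right of a 'before'.
Tasks appearing after some 'before': Pat, Nate, Leo, Jack, Kate.
The only task not in that list is Eve → it is first.

Eve


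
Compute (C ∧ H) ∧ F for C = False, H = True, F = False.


C = False, H = True, F = False
Step 1: C ∧ H = False AND True = False
Step 2: False ∧ F = False AND False = False
AND is true only when ALL operands are true.

False


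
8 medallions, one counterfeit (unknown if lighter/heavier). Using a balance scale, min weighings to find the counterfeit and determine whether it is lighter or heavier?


Let n = 8. 16 possibilities (n medallions × lighter/heavier); each weighing has 3 outcomes.
Bound for k weighings: say the first weighing puts j medallions on each pan. If it tips, the 2j weighed medallions remain suspects (each with a known direction) and k-1 weighings give 3^(k-1) outcomes; 3^(k-1) is odd, so 2j ≤ 3^(k-1) - 1. If it balances, the n - 2j unweighed medallions remain with direction unknown: 2(n - 2j) ≤ 3^(k-1) - 1 by the same parity argument. Adding, n ≤ (3^(k-1) - 1) + (3^(k-1) - 1)/2 = (3^k - 3)/2, and the classical three-group strategy achieves this (3 medallions in 2 weighings, 12 in 3, 39 in 4, 120 in 5).
So we need the smallest k with (3^k - 3)/2 ≥ 8.
k = 2: (3^2 - 3)/2 = 3 < 8 ✗
k = 3: (3^3 - 3)/2 = 12 ≥ 8 ✓

3


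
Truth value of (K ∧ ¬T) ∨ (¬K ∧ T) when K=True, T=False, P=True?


K = True, T = False, P = True
Expression: (K ∧ ¬T) ∨ (¬K ∧ T)
Step 1: ¬T = NOT False = True
Step 2: K ∧ ¬T = True AND True = True
Step 3: ¬K = NOT True = False
Step 4: ¬K ∧ T = False AND False = False
Step 5: (True) ∨ (False) = True OR False = True

True


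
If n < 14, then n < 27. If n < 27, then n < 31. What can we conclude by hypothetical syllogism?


Hypothetical syllogism: P → Q, Q → R ⊢ P → R
Premise 1: n < 14 → n < 27
Premise 2: n < 27 → n < 31
Chain the implications: the middle term (n < 27) links the two.
Conclusion: If n < 14, then n < 31.

If n < 14, then n < 31.


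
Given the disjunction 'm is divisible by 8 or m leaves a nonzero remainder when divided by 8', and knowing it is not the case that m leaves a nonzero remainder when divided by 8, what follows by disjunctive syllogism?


Disjunctive syllogism: P ∨ Q, ¬P ⊢ Q
Disjunction: m is divisible by 8 ∨ m leaves a nonzero remainder when divided by 8
We know it is not the case that m leaves a nonzero remainder when divided by 8.
By disjunctive syllogism, the other disjunct must be true.

m is divisible by 8


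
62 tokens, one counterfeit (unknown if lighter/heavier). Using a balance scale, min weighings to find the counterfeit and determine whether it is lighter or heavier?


Let n = 62. 124 possibilities (n tokens × lighter/heavier); each weighing has 3 outcomes.
Bound for k weighings: say the first weighing puts j tokens on each pan. If it tips, the 2j weighed tokens remain suspects (each with a known direction) and k-1 weighings give 3^(k-1) outcomes; 3^(k-1) is odd, so 2j ≤ 3^(k-1) - 1. If it balances, the n - 2j unweighed tokens remain with direction unknown: 2(n - 2j) ≤ 3^(k-1) - 1 by the same parity argument. Adding, n ≤ (3^(k-1) - 1) + (3^(k-1) - 1)/2 = (3^k - 3)/2, and the classical three-group strategy achieves this (3 tokens in 2 weighings, 12 in 3, 39 in 4, 120 in 5).
So we need the smallest k with (3^k - 3)/2 ≥ 62.
k = 4: (3^4 - 3)/2 = 39 < 62 ✗
k = 5: (3^5 - 3)/2 = 120 ≥ 62 ✓

5


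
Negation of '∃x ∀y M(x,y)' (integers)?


Original: ∃x ∀y M(x,y)
Rule: ¬∀→∃, ¬∃→∀, negate predicate.
Negation: ∀x ∃y ¬M(x,y)

∀x ∃y ¬M(x,y)


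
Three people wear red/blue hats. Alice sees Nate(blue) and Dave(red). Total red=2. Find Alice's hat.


Total red = 2, seen red = 1
Own red = 2 - 1 = 1
Alice's hat is red.

red


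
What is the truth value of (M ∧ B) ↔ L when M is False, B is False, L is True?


M = False, B = False, L = True
Step 1: M ∧ B = False AND False = False
Step 2: (False) ↔ L: true when both sides have same truth value.
Result: False ↔ True = False

False


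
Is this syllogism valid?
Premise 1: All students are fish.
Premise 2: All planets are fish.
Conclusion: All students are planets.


Premise 1: All students are fish.
Premise 2: All planets are fish.
Conclusion: All students are planets.
Fallacy: undistributed middle. fish is predicate in both.
Counterexample: students and planets could be disjoint subsets of fish.

Invalid


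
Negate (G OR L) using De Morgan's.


De Morgan's law: ¬(P ∨ Q) ≡ ¬P ∧ ¬Q
¬(G ∨ L) = ¬G ∧ ¬L

¬G ∧ ¬L


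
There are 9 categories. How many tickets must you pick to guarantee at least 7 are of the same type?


Pigeonhole: to guarantee k in one of n categories, need (k-1)×n + 1.
k = 7, n = 9
Minimum = (7-1) × 9 + 1 = 6 × 9 + 1

55


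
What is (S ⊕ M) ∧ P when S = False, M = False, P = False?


S = False, M = False, P = False
Step 1: S ⊕ M = False XOR False = False
Step 2: False ∧ P = False AND False = False
XOR true when exactly one of S,M is true; then AND with P.

False


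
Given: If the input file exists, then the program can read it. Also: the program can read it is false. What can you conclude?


Modus tollens: P → Q, ¬Q ⊢ ¬P
P: the input file exists
Q: the program can read it
We have P → Q and Q is false.
By modus tollens, P must be false.

It is not the case that the input file exists


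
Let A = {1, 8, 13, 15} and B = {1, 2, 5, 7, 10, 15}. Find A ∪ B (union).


A = {1, 8, 13, 15}
B = {1, 2, 5, 7, 10, 15}
Operation: union
All elements combined: 1, 2, 5, 7, 8, 10, 13, 15

{1, 2, 5, 7, 8, 10, 13, 15}


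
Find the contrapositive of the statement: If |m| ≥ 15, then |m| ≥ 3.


Original: If |m| ≥ 15, then |m| ≥ 3
Contrapositive: If ¬Q, then ¬P
Negate Q: not (|m| ≥ 3)
Negate P: not (|m| ≥ 15)

If not (|m| ≥ 3), then not (|m| ≥ 15).


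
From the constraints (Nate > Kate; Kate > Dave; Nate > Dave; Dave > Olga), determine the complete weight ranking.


Constraints: Nate > Kate; Kate > Dave; Nate > Dave; Dave > Olga
Method: at each step, the next-highest is the one remaining person who never appears on the smaller side of a constraint between remaining people.
  Step 1: remaining {Nate, Dave, Olga, Kate}; on the smaller side: {Dave, Olga, Kate} → Nate is next (Nate > Kate; Nate > Dave).
  Step 2: remaining {Dave, Olga, Kate}; on the smaller side: {Dave, Olga} → Kate is next (Kate > Dave).
  Step 3: remaining {Dave, Olga}; on the smaller side: {Olga} → Dave is next (Dave > Olga).
  Step 4: only Olga remains → lowest.
Final ranking (highest to lowest):

Nate > Kate > Dave > Olga


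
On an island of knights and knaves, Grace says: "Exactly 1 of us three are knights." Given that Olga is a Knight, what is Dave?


Grace claims exactly 1 knights among Grace, Olga, Dave.
Given: Olga is a Knight.

Case 1: Grace is a Knight (tells truth)
  Then exactly 1 of the three are knights.
  Counting Grace, Olga: 2 knight(s) so far. Need -1 more → impossible.
Case 2: Grace is a Knave (lies)
  Then the count is NOT 1.
  If Dave = Knave, count = 1 = 1 → claim would be true, contradicts lie.
  If Dave = Knight, count = 2 ≠ 1 → lie confirmed ✓

Dave is a Knight.

Knight


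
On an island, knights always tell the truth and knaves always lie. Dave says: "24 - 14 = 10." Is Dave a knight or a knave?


Statement: "24 - 14 = 10."
Actual: 24 - 14 = 10
Claimed: 10
Statement is TRUE → Dave tells the truth → Knight

Knight


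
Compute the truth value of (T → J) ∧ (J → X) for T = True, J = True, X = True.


T = True, J = True, X = True
Step 1: T → J is false only when T=True and J=False. Result: True
Step 2: J → X is false only when J=True and X=False. Result: True
Step 3: True ∧ True = True

True


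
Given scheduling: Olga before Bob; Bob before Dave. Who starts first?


Constraints: Olga before Bob; Bob before Dave
The first task can have nothing scheduled before it, so it must never appear on the right of a 'before'.
Tasks appearing after some 'before': Bob, Dave.
The only task not in that list is Olga → it is first.

Olga


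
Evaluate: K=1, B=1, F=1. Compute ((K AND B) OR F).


K AND B = 1&1 = 1
1 OR 1 = 1

1


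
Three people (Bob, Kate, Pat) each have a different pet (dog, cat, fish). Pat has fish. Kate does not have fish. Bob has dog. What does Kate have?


From clues:
  Pat → fish
  Bob → dog
By elimination, Kate gets the remaining.

cat


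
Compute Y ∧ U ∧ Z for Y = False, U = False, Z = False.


Y = False, U = False, Z = False
Step 1: Y ∧ U = False AND False = False
Step 2: (False) ∧ Z = (False) AND False = False
AND is true only when ALL operands are true.

False


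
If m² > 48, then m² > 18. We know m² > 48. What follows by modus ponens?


Modus ponens: P → Q, P ⊢ Q
P: m² > 48
Q: m² > 18
We have P → Q and P is true.
By modus ponens, Q must be true.

m² > 18


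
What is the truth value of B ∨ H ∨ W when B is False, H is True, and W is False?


B = False, H = True, W = False
Step 1: B ∨ H = False OR True = True
Step 2: True ∨ W = True OR False = True
OR is true when at least one operand is true.

True


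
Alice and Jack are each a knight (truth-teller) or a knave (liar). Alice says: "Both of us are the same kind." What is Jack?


Alice says: "Both of us are the same kind."
Case 1: Alice is a Knight (truth-teller)
  Statement is true → they ARE the same → Jack is also a Knight
Case 2: Alice is a Knave (liar)
  Statement is false → they are NOT the same → Jack is a Knight
In both cases, Jack is a Knight.

Knight


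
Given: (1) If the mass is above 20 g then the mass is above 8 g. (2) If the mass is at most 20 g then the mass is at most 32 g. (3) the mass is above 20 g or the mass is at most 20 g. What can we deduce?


Constructive dilemma: (P → Q) ∧ (R → S), P ∨ R ⊢ Q ∨ S
Premise 1: the mass is above 20 g → the mass is above 8 g
Premise 2: the mass is at most 20 g → the mass is at most 32 g
Premise 3: the mass is above 20 g ∨ the mass is at most 20 g
Case 1: Assuming the mass is above 20 g, then by Premise 1, the mass is above 8 g.
Case 2: Assuming the mass is at most 20 g, then by Premise 2, the mass is at most 32 g.
Since one of the mass is above 20 g or the mass is at most 20 g must hold, we get the mass is above 8 g or the mass is at most 32 g.

The mass is above 8 g or the mass is at most 32 g.


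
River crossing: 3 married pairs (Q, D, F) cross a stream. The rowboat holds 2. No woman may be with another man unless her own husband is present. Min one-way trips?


Label couples Q, D, F (H = husband, W = wife).
Counting alone: 6 people, the rowboat carries 2 and someone must bring it back, so each round trip nets at most +1 on the far side until the last crossing → at least 9 trips. The jealousy constraint makes 9 impossible; the shortest valid schedule has 11:
1. WQ+WD →  (far: WQ,WD; near: HQ,HD,HF,WF)
2. WQ ←       (far: WD; near: HQ,HD,HF,WQ,WF)
3. WQ+WF →  (far: WQ,WD,WF; near: HQ,HD,HF)
4. WQ ←       (far: WD,WF; near: HQ,HD,HF,WQ)
5. HD+HF →  (far: HD,WD,HF,WF; near: HQ,WQ)
6. HD+WD ←  (far: HF,WF; near: HQ,WQ,HD,WD)
7. HQ+HD →  (far: HQ,HD,HF,WF; near: WQ,WD)
8. WF ←       (far: HQ,HD,HF; near: WQ,WD,WF)
9. WQ+WD →  (far: HQ,WQ,HD,WD,HF; near: WF)
10. HF ←      (far: HQ,WQ,HD,WD; near: HF,WF)
11. HF+WF → (far: all six; near: empty)
In every state each wife is either with her husband or with no other man.
Minimum trips = 11

11
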